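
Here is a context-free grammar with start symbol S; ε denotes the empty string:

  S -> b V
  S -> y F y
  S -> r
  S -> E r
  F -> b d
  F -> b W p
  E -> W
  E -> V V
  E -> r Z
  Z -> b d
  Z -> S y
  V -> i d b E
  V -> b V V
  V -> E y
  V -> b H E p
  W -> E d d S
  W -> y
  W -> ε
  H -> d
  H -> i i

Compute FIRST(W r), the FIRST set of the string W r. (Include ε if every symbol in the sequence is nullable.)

{ b, d, i, r, y }

Add FIRST(W)\{ε} = { b, d, i, r, y }; W is nullable, continue.
r is a terminal; add {r} and stop.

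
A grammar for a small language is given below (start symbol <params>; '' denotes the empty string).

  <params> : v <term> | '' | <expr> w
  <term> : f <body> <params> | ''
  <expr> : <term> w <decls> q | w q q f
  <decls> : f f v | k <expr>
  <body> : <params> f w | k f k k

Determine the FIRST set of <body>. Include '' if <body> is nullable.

{ f, k, v, w }

From <body> : <params> f w: <params> nullable, take FIRST(<params>) ∪ {f} = { f, v, w }.
<body> : k f k k contributes {k}.
Union: FIRST(<body>) = { f, k, v, w }.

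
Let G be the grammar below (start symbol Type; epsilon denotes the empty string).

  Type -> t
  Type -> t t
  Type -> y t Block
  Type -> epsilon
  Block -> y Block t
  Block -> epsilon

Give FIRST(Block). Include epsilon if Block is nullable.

Block -> y Block t contributes {y}.
Block -> epsilon contributes epsilon.
Union: FIRST(Block) = { y, epsilon }.

{ y, epsilon }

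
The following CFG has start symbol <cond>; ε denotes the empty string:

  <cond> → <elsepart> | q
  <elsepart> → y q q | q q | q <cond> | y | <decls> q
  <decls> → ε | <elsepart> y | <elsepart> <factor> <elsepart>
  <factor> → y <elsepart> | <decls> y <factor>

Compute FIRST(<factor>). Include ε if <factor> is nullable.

<factor> → y <elsepart> contributes {y}.
From <factor> → <decls> y <factor>: <decls> nullable, take FIRST(<decls>) ∪ {y} = { q, y }.
Union: FIRST(<factor>) = { q, y }.

{ q, y }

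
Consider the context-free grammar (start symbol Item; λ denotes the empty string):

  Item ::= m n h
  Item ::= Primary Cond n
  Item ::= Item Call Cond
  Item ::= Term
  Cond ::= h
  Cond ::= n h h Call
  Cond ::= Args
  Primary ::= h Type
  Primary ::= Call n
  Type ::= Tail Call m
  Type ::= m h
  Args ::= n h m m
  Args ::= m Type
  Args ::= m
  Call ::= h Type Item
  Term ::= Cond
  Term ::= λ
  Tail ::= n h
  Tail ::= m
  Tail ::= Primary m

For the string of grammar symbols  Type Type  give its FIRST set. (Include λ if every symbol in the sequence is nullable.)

Add FIRST(Type) = { h, m, n }; Type is not nullable, stop.

{ h, m, n }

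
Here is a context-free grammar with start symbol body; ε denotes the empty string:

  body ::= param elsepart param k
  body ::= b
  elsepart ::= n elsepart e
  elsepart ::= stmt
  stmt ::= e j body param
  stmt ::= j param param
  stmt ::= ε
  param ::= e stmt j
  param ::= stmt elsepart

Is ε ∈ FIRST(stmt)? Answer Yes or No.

stmt has an ε-production, so stmt ⇒ ε.

Yes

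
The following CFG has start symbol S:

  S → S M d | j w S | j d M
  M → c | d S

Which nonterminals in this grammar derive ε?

{ } (none)

No nonterminal has an empty production or an RHS whose symbols are all nullable.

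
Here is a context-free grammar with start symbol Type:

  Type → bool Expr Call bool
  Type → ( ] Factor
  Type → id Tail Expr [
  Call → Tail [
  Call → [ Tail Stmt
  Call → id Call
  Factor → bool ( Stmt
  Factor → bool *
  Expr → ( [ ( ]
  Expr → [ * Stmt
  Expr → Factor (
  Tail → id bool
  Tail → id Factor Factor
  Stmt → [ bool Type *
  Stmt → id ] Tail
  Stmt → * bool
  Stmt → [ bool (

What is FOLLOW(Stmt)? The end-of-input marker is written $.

{ $, (, *, [, bool, id }

In Call → [ Tail Stmt: Stmt is at the end, add FOLLOW(Call) = { bool }.
In Factor → bool ( Stmt: Stmt is at the end, add FOLLOW(Factor) = { $, (, *, [, bool, id }.
In Expr → [ * Stmt: Stmt is at the end, add FOLLOW(Expr) = { [, id }.
Union: FOLLOW(Stmt) = { $, (, *, [, bool, id }.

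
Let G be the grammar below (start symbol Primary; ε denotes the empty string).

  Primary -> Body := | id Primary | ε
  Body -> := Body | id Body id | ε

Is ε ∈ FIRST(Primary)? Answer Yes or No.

Primary has an ε-production, so Primary ⇒ ε.

Yes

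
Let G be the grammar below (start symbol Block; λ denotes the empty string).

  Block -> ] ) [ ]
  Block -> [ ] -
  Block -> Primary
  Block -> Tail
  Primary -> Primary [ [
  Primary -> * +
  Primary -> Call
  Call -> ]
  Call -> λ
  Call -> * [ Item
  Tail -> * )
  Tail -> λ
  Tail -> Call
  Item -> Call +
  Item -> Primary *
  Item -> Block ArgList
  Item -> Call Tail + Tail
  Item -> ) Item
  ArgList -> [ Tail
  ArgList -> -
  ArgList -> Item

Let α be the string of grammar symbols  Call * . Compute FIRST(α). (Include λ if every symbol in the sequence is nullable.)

{ *, ] }

Add FIRST(Call)\{λ} = { *, ] }; Call is nullable, continue.
* is a terminal; add {*} and stop.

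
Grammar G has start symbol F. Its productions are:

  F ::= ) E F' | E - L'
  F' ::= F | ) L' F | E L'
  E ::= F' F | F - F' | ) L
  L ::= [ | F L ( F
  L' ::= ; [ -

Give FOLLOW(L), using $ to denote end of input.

In E ::= ) L: L is at the end, add FOLLOW(E) = { ), -, ; }.
In L ::= F L ( F: add FIRST(( F) = { ( }.
Union: FOLLOW(L) = { (, ), -, ; }.

{ (, ), -, ; }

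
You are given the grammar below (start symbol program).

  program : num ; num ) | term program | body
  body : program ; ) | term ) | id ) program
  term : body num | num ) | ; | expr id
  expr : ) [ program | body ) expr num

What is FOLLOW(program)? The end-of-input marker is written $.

program is the start symbol, so $ ∈ FOLLOW(program).
In program : term program: program is at the end, add FOLLOW(program) = { $, ), ;, id, num }.
In body : program ; ): add FIRST(; )) = { ; }.
In body : id ) program: program is at the end, add FOLLOW(body) = { $, ), ;, id, num }.
In expr : ) [ program: program is at the end, add FOLLOW(expr) = { id, num }.
Union: FOLLOW(program) = { $, ), ;, id, num }.

{ $, ), ;, id, num }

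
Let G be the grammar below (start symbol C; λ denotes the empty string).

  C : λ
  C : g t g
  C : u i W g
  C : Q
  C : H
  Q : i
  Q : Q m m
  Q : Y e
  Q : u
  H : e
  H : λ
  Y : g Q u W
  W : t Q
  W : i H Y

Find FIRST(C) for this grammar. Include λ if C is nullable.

{ e, g, i, u, λ }

C : λ contributes λ.
C : g t g contributes {g}.
C : u i W g contributes {u}.
From C : Q: add FIRST(Q) = { g, i, u }.
From C : H: add FIRST(H) = { e, λ } (including λ since H is nullable).
Union: FIRST(C) = { e, g, i, u, λ }.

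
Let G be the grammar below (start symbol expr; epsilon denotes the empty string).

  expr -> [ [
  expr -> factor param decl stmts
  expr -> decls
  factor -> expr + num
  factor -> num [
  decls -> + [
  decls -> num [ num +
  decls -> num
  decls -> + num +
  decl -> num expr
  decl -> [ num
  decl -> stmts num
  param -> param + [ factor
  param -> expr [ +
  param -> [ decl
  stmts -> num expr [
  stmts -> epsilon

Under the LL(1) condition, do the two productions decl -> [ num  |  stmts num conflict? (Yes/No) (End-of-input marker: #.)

No

FIRST([ num) = { [ } and FIRST(stmts num) = { num }.
The FIRST sets are disjoint and neither alternative is nullable — no conflict.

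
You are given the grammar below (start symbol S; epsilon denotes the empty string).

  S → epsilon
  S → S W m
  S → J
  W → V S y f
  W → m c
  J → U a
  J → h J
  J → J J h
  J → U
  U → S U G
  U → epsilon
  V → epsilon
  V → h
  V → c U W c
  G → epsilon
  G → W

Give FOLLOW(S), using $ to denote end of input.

S is the start symbol, so $ ∈ FOLLOW(S).
In S → S W m: add FIRST(W m) = { a, c, h, m, y }.
In W → V S y f: add FIRST(y f) = { y }.
In U → S U G: add FIRST(U G)\{epsilon} = { a, c, h, m, y }.
  Since U G is nullable, also add FOLLOW(U) = { $, a, c, h, m, y }.
Union: FOLLOW(S) = { $, a, c, h, m, y }.

{ $, a, c, h, m, y }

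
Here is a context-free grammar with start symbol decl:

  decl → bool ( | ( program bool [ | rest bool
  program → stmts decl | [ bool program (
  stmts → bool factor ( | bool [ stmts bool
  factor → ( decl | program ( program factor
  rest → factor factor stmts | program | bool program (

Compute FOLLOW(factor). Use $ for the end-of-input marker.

In stmts → bool factor (: add FIRST(() = { ( }.
In factor → program ( program factor: factor is at the end, add FOLLOW(factor) = { (, [, bool }.
In rest → factor factor stmts: add FIRST(factor stmts) = { (, [, bool }.
In rest → factor factor stmts: add FIRST(stmts) = { bool }.
Union: FOLLOW(factor) = { (, [, bool }.

{ (, [, bool }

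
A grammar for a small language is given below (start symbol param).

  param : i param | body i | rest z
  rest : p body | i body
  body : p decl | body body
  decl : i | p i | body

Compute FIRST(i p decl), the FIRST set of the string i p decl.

{ i }

i is a terminal; add {i} and stop.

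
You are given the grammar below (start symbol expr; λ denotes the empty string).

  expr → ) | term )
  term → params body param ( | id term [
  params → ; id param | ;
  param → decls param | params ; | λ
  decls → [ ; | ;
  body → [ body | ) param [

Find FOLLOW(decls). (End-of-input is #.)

{ (, ), ;, [ }

In param → decls param: add FIRST(param)\{λ} = { ;, [ }.
  Since param is nullable, also add FOLLOW(param) = { (, ), ;, [ }.
Union: FOLLOW(decls) = { (, ), ;, [ }.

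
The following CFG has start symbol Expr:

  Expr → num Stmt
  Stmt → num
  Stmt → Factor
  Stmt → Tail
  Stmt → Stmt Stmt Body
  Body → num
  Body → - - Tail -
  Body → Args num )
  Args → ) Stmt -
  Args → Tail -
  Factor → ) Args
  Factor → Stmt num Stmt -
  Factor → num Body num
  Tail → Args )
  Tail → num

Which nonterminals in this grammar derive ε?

{ } (none)

No nonterminal has an empty production or an RHS whose symbols are all nullable.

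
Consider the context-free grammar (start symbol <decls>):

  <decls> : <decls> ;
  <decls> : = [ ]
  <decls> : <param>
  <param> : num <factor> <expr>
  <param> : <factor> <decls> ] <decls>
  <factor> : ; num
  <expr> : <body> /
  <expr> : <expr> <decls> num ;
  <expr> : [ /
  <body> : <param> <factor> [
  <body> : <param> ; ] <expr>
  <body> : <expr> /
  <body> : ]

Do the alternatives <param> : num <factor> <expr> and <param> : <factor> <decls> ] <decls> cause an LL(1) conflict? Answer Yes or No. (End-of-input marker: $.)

No

FIRST(num <factor> <expr>) = { num } and FIRST(<factor> <decls> ] <decls>) = { ; }.
The FIRST sets are disjoint and neither alternative is nullable — no conflict.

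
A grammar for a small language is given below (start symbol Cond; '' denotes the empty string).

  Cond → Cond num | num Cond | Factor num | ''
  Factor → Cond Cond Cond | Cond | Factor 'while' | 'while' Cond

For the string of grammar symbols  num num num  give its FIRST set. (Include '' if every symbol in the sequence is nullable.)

{ num }

num is a terminal; add {num} and stop.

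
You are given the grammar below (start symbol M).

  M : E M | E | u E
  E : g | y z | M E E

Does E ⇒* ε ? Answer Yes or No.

No

No nonterminal in this grammar is nullable.
No production of E has an RHS whose symbols are all nullable, so E is not nullable.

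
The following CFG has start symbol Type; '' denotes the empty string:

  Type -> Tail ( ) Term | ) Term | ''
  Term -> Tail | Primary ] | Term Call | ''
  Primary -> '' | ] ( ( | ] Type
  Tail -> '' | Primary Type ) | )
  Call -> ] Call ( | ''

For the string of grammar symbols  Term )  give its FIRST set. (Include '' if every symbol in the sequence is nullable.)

{ (, ), ] }

Add FIRST(Term)\{''} = { (, ), ] }; Term is nullable, continue.
) is a terminal; add {)} and stop.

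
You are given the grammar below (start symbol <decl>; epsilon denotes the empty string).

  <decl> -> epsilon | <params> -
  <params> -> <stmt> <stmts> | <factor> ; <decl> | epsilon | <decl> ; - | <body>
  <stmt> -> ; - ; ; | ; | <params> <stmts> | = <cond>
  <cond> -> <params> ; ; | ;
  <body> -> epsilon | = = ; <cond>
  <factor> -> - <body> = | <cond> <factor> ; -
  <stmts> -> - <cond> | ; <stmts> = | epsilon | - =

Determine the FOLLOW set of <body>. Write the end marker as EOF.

In <params> -> <body>: <body> is at the end, add FOLLOW(<params>) = { -, ; }.
In <factor> -> - <body> =: add FIRST(=) = { = }.
Union: FOLLOW(<body>) = { -, ;, = }.

{ -, ;, = }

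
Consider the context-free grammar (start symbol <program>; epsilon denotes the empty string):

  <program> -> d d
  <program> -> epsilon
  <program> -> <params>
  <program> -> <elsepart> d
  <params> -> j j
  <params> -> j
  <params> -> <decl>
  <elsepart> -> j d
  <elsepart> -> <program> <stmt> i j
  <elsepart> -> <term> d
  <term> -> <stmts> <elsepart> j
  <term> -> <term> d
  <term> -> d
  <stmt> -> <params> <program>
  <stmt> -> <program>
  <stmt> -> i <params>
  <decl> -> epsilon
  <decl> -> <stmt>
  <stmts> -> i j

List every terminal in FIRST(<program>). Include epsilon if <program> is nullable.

{ d, i, j, epsilon }

<program> -> d d contributes {d}.
<program> -> epsilon contributes epsilon.
From <program> -> <params>: add FIRST(<params>) = { d, i, j, epsilon } (including epsilon since <params> is nullable).
From <program> -> <elsepart> d: add FIRST(<elsepart>) = { d, i, j }.
Union: FIRST(<program>) = { d, i, j, epsilon }.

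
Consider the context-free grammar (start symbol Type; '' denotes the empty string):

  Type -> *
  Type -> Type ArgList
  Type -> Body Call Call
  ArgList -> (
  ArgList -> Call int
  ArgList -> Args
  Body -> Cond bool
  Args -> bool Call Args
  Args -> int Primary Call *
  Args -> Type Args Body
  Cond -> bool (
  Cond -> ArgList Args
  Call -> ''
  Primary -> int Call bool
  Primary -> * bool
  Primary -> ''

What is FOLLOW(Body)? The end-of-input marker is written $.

{ $, (, *, bool, int }

In Type -> Body Call Call: add FIRST(Call Call)\{''} = {  }.
  Since Call Call is nullable, also add FOLLOW(Type) = { $, (, *, bool, int }.
In Args -> Type Args Body: Body is at the end, add FOLLOW(Args) = { $, (, *, bool, int }.
Union: FOLLOW(Body) = { $, (, *, bool, int }.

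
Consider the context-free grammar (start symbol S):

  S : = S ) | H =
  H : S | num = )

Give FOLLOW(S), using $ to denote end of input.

S is the start symbol, so $ ∈ FOLLOW(S).
In S : = S ): add FIRST()) = { ) }.
In H : S: S is at the end, add FOLLOW(H) = { = }.
Union: FOLLOW(S) = { $, ), = }.

{ $, ), = }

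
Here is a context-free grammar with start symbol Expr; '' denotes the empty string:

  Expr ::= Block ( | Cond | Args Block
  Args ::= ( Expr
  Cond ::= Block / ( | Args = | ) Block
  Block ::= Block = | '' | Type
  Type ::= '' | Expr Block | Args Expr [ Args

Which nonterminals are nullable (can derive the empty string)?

Directly nullable (have an ''-production): Block, Type.
No other nonterminal has a production whose RHS symbols are all nullable.

{ Block, Type }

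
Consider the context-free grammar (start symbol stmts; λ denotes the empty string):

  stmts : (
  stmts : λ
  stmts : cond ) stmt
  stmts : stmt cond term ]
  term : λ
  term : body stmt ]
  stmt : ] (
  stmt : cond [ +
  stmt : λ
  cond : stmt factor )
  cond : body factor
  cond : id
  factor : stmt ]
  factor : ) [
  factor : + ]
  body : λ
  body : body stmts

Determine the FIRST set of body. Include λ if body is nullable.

{ (, ), +, ], id, λ }

body : λ contributes λ.
From body : body stmts: body, stmts nullable, take FIRST(body) ∪ FIRST(stmts) = { (, ), +, ], id }; also λ since the whole RHS is nullable.
Union: FIRST(body) = { (, ), +, ], id, λ }.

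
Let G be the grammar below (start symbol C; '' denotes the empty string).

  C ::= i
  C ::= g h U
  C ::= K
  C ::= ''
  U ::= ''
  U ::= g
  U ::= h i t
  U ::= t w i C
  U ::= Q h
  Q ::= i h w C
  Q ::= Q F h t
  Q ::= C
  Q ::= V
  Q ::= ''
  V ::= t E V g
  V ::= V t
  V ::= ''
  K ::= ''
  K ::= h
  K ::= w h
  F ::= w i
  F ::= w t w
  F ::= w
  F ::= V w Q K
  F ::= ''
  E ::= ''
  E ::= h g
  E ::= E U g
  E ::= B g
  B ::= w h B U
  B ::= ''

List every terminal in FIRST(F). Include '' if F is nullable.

F ::= w i contributes {w}.
F ::= w t w contributes {w}.
F ::= w contributes {w}.
From F ::= V w Q K: V nullable, take FIRST(V) ∪ {w} = { t, w }.
F ::= '' contributes ''.
Union: FIRST(F) = { t, w, '' }.

{ t, w, '' }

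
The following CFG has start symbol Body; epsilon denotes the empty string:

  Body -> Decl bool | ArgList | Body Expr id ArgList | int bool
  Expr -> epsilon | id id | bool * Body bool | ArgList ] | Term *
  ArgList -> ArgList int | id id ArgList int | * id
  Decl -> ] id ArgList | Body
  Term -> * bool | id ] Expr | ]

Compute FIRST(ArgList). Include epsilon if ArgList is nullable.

{ *, id }

From ArgList -> ArgList int: add FIRST(ArgList) = { *, id }.
ArgList -> id id ArgList int contributes {id}.
ArgList -> * id contributes {*}.
Union: FIRST(ArgList) = { *, id }.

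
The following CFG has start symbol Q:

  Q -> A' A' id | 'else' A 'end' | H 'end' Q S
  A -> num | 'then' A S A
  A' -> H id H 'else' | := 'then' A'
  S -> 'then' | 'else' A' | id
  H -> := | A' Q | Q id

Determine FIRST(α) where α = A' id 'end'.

Add FIRST(A') = { 'else', := }; A' is not nullable, stop.

{ 'else', := }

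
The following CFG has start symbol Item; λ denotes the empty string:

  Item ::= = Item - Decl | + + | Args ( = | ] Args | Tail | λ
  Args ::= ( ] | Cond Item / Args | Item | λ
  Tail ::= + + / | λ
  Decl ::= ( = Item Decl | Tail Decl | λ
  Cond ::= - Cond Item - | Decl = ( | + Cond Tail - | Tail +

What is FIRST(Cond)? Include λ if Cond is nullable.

Cond ::= - Cond Item - contributes {-}.
From Cond ::= Decl = (: Decl nullable, take FIRST(Decl) ∪ {=} = { (, +, = }.
Cond ::= + Cond Tail - contributes {+}.
From Cond ::= Tail +: Tail nullable, take FIRST(Tail) ∪ {+} = { + }.
Union: FIRST(Cond) = { (, +, -, = }.

{ (, +, -, = }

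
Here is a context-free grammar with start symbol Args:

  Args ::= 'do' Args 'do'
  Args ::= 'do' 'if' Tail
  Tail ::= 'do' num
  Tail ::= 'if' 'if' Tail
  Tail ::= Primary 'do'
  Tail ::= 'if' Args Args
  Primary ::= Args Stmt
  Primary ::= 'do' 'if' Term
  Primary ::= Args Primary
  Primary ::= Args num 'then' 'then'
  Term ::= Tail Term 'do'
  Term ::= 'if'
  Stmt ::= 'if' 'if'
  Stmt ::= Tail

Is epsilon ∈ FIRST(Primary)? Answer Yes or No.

No

No nonterminal in this grammar is nullable.
No production of Primary has an RHS whose symbols are all nullable, so Primary is not nullable.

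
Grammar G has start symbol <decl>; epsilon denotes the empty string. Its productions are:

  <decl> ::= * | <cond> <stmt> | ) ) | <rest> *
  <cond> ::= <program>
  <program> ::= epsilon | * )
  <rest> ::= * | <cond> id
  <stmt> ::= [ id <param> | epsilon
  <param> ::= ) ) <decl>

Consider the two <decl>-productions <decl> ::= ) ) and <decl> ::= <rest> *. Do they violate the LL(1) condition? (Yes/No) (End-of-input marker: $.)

No

FIRST() )) = { ) } and FIRST(<rest> *) = { *, id }.
The FIRST sets are disjoint and neither alternative is nullable — no conflict.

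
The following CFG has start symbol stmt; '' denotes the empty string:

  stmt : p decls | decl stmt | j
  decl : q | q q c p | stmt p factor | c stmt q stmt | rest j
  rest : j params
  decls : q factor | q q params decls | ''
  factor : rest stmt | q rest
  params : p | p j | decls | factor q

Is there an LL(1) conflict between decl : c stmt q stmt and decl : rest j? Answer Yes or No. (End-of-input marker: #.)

FIRST(c stmt q stmt) = { c } and FIRST(rest j) = { j }.
The FIRST sets are disjoint and neither alternative is nullable — no conflict.

No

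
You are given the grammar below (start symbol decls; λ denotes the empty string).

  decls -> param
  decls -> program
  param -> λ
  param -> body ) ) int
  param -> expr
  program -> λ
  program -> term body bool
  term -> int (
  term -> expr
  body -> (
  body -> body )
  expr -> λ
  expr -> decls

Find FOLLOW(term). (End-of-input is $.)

In program -> term body bool: add FIRST(body bool) = { ( }.
Union: FOLLOW(term) = { ( }.

{ ( }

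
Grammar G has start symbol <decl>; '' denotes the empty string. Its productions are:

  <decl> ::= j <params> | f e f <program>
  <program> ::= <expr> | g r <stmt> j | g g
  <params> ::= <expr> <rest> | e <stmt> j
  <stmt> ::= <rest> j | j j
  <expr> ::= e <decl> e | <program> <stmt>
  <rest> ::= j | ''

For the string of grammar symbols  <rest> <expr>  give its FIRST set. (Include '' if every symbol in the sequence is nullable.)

{ e, g, j }

Add FIRST(<rest>)\{''} = { j }; <rest> is nullable, continue.
Add FIRST(<expr>) = { e, g }; <expr> is not nullable, stop.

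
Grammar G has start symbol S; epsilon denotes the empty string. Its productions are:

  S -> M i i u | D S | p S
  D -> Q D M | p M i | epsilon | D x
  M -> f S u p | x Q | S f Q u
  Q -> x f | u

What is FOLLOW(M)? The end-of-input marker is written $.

In S -> M i i u: add FIRST(i i u) = { i }.
In D -> Q D M: M is at the end, add FOLLOW(D) = { f, p, u, x }.
In D -> p M i: add FIRST(i) = { i }.
Union: FOLLOW(M) = { f, i, p, u, x }.

{ f, i, p, u, x }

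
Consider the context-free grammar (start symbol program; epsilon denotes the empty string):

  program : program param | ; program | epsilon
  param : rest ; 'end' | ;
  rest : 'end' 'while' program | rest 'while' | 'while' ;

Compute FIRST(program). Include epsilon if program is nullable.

From program : program param: program nullable, take FIRST(program) ∪ FIRST(param) = { 'end', 'while', ; }.
program : ; program contributes {;}.
program : epsilon contributes epsilon.
Union: FIRST(program) = { 'end', 'while', ;, epsilon }.

{ 'end', 'while', ;, epsilon }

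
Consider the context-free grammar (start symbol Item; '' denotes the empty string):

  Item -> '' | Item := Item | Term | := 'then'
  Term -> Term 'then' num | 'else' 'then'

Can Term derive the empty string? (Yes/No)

No

Nullable nonterminals: Item.
No production of Term has an RHS whose symbols are all nullable, so Term is not nullable.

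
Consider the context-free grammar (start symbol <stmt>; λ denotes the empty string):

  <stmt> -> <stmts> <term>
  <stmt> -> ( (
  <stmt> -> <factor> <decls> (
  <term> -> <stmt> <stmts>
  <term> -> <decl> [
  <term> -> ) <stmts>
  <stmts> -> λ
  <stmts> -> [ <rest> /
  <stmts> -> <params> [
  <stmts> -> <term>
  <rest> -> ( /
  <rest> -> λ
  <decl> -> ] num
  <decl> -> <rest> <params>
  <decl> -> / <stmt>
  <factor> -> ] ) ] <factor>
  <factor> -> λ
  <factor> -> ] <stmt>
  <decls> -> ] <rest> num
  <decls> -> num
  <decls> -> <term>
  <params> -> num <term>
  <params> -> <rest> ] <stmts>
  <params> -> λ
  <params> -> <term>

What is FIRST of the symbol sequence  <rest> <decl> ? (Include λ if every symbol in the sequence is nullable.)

{ (, ), /, [, ], num, λ }

Add FIRST(<rest>)\{λ} = { ( }; <rest> is nullable, continue.
Add FIRST(<decl>)\{λ} = { (, ), /, [, ], num }; <decl> is nullable, continue.
Every symbol is nullable, so include λ.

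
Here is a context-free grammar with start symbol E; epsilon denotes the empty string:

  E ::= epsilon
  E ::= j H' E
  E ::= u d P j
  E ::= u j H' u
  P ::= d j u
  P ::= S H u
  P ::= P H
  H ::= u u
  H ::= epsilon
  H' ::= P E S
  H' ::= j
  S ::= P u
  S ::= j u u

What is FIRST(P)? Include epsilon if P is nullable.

{ d, j }

P ::= d j u contributes {d}.
From P ::= S H u: add FIRST(S) = { d, j }.
From P ::= P H: add FIRST(P) = { d, j }.
Union: FIRST(P) = { d, j }.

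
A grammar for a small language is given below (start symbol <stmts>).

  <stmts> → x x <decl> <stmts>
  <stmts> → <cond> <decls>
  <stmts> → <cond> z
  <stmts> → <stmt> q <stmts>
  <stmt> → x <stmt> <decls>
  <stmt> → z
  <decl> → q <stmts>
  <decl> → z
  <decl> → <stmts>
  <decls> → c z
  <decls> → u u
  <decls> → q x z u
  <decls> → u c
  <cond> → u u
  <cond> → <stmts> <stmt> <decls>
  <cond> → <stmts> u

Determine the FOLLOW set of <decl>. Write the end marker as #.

In <stmts> → x x <decl> <stmts>: add FIRST(<stmts>) = { u, x, z }.
Union: FOLLOW(<decl>) = { u, x, z }.

{ u, x, z }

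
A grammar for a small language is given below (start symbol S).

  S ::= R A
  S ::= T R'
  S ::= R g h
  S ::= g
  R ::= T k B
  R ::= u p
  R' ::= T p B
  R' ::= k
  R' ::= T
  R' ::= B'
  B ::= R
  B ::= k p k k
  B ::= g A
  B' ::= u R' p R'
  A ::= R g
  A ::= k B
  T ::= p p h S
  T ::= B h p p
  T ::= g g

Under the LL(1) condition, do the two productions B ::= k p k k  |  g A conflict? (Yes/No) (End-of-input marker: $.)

No

FIRST(k p k k) = { k } and FIRST(g A) = { g }.
The FIRST sets are disjoint and neither alternative is nullable — no conflict.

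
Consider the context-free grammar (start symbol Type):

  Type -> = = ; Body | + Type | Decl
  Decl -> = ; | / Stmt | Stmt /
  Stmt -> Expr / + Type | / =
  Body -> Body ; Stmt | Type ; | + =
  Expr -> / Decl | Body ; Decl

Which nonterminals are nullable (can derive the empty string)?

{ } (none)

No nonterminal has an empty production or an RHS whose symbols are all nullable.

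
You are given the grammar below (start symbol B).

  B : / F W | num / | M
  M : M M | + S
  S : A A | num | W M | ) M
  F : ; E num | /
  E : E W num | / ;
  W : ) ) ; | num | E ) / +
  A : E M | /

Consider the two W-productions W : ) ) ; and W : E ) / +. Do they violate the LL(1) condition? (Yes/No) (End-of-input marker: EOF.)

FIRST() ) ;) = { ) } and FIRST(E ) / +) = { / }.
The FIRST sets are disjoint and neither alternative is nullable — no conflict.

No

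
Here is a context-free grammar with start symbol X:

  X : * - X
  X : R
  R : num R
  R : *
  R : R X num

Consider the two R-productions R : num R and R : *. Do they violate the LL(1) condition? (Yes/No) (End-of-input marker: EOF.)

No

FIRST(num R) = { num } and FIRST(*) = { * }.
The FIRST sets are disjoint and neither alternative is nullable — no conflict.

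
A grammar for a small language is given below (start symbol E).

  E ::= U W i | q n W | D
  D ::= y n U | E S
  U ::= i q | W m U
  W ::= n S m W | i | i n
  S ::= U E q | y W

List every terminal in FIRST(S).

From S ::= U E q: add FIRST(U) = { i, n }.
S ::= y W contributes {y}.
Union: FIRST(S) = { i, n, y }.

{ i, n, y }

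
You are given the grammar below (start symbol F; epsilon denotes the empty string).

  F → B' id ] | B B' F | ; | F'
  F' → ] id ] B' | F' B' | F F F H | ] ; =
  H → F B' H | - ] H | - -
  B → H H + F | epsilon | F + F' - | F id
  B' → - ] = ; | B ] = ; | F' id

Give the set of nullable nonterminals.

Directly nullable (have an epsilon-production): B.
No other nonterminal has a production whose RHS symbols are all nullable.

{ B }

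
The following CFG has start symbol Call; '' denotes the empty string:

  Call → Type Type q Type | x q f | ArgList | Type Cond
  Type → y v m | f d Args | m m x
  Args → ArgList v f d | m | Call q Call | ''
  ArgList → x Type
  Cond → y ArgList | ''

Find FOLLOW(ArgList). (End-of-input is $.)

In Call → ArgList: ArgList is at the end, add FOLLOW(Call) = { $, f, m, q, v, y }.
In Args → ArgList v f d: add FIRST(v f d) = { v }.
In Cond → y ArgList: ArgList is at the end, add FOLLOW(Cond) = { $, f, m, q, v, y }.
Union: FOLLOW(ArgList) = { $, f, m, q, v, y }.

{ $, f, m, q, v, y }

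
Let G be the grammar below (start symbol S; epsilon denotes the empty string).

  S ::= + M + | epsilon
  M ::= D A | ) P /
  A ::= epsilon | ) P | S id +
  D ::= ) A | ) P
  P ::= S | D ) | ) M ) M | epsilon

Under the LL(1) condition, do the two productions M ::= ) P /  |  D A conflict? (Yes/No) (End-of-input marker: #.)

FIRST() P /) = { ) } and FIRST(D A) = { ) }.
Both contain ), so the two alternatives are not disjoint — LL(1) conflict.

Yes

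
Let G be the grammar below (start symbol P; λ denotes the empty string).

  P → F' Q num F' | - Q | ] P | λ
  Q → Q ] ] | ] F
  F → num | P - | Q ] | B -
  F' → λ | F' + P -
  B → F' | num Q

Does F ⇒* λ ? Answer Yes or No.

No

Nullable nonterminals: B, F', P.
No production of F has an RHS whose symbols are all nullable, so F is not nullable.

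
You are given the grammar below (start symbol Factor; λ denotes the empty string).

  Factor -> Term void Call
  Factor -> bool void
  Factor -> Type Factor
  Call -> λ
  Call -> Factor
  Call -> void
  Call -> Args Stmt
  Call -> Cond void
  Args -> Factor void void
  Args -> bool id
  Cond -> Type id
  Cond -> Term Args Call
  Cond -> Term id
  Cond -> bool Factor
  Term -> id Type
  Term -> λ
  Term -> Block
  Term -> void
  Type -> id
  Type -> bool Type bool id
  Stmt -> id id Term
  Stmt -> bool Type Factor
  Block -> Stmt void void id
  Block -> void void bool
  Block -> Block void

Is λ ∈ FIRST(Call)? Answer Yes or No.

Yes

Call has an λ-production, so Call ⇒ λ.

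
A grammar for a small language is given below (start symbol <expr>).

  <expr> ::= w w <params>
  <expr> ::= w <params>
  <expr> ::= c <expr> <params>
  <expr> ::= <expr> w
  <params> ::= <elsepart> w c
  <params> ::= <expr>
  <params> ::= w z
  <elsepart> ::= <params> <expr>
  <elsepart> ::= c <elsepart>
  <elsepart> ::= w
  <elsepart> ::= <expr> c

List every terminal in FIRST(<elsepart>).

{ c, w }

From <elsepart> ::= <params> <expr>: add FIRST(<params>) = { c, w }.
<elsepart> ::= c <elsepart> contributes {c}.
<elsepart> ::= w contributes {w}.
From <elsepart> ::= <expr> c: add FIRST(<expr>) = { c, w }.
Union: FIRST(<elsepart>) = { c, w }.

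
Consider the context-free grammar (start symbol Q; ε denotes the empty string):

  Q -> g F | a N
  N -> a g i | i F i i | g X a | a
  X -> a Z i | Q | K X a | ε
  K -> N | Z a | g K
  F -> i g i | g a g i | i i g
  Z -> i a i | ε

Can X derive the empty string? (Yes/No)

X has an ε-production, so X ⇒ ε.

Yes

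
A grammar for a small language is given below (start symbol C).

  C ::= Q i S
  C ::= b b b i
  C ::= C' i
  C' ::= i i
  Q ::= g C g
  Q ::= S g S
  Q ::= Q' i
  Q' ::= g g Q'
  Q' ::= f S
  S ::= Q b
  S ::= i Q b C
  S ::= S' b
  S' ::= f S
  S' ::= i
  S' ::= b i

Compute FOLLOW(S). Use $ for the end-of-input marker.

{ $, b, g, i }

In C ::= Q i S: S is at the end, add FOLLOW(C) = { $, b, g, i }.
In Q ::= S g S: add FIRST(g S) = { g }.
In Q ::= S g S: S is at the end, add FOLLOW(Q) = { b, i }.
In Q' ::= f S: S is at the end, add FOLLOW(Q') = { i }.
In S' ::= f S: S is at the end, add FOLLOW(S') = { b }.
Union: FOLLOW(S) = { $, b, g, i }.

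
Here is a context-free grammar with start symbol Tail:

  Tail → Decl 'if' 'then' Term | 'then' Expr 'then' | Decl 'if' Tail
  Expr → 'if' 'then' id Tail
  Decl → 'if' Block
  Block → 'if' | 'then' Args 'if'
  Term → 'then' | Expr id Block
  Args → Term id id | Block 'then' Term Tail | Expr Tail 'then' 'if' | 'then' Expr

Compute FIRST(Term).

{ 'if', 'then' }

Term → 'then' contributes {'then'}.
From Term → Expr id Block: add FIRST(Expr) = { 'if' }.
Union: FIRST(Term) = { 'if', 'then' }.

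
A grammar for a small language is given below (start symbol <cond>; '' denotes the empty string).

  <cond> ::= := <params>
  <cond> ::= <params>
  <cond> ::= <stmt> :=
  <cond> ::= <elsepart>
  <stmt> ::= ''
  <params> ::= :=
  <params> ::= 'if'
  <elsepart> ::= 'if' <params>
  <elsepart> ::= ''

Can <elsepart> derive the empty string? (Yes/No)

<elsepart> has an ''-production, so <elsepart> ⇒ ''.

Yes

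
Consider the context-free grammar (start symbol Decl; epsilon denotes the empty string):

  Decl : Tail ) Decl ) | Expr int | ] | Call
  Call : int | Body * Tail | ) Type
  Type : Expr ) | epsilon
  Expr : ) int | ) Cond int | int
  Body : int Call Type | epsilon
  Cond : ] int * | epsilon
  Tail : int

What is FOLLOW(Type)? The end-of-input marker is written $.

{ $, ), *, int }

In Call : ) Type: Type is at the end, add FOLLOW(Call) = { $, ), *, int }.
In Body : int Call Type: Type is at the end, add FOLLOW(Body) = { * }.
Union: FOLLOW(Type) = { $, ), *, int }.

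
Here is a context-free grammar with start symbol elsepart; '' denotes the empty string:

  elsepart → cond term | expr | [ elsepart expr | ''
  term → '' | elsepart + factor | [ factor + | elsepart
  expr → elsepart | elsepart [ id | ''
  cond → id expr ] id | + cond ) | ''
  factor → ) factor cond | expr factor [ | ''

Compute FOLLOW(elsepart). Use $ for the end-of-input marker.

{ $, ), +, [, ], id }

elsepart is the start symbol, so $ ∈ FOLLOW(elsepart).
In elsepart → [ elsepart expr: add FIRST(expr)\{''} = { +, [, id }.
  Since expr is nullable, also add FOLLOW(elsepart) = { $, ), +, [, ], id }.
In term → elsepart + factor: add FIRST(+ factor) = { + }.
In term → elsepart: elsepart is at the end, add FOLLOW(term) = { $, ), +, [, ], id }.
In expr → elsepart: elsepart is at the end, add FOLLOW(expr) = { $, ), +, [, ], id }.
In expr → elsepart [ id: add FIRST([ id) = { [ }.
Union: FOLLOW(elsepart) = { $, ), +, [, ], id }.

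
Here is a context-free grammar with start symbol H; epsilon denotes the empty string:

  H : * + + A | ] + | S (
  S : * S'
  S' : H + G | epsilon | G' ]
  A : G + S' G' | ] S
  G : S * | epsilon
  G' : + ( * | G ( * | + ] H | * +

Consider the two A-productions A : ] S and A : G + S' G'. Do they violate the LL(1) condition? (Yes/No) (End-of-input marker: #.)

FIRST(] S) = { ] } and FIRST(G + S' G') = { *, + }.
The FIRST sets are disjoint and neither alternative is nullable — no conflict.

No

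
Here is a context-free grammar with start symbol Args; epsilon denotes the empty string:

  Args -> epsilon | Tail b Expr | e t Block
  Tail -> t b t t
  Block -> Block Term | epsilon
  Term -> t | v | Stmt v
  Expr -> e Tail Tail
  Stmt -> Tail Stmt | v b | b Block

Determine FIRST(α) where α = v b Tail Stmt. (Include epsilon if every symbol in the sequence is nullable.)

{ v }

v is a terminal; add {v} and stop.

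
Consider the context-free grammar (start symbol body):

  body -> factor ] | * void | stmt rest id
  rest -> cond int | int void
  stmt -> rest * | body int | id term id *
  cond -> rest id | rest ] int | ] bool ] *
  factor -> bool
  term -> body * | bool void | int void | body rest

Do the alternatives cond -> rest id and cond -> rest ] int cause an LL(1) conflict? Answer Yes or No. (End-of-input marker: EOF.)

FIRST(rest id) = { ], int } and FIRST(rest ] int) = { ], int }.
Both contain ], so the two alternatives are not disjoint — LL(1) conflict.

Yes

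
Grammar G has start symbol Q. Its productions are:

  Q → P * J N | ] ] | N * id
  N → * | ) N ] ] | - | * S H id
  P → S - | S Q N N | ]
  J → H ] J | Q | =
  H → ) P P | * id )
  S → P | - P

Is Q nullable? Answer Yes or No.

No nonterminal in this grammar is nullable.
No production of Q has an RHS whose symbols are all nullable, so Q is not nullable.

No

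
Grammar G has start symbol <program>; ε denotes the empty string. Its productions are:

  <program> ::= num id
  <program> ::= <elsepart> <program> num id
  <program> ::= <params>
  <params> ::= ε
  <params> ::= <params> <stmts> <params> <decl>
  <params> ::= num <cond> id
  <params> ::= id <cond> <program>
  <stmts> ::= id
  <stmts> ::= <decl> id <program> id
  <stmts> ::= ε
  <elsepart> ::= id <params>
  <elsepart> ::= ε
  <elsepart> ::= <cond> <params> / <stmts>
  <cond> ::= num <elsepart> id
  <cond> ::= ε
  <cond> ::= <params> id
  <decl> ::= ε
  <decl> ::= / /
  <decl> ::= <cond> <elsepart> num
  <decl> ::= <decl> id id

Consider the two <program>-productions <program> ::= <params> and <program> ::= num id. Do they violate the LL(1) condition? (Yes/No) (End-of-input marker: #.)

Yes

FIRST(<params>) = { /, id, num, ε } and FIRST(num id) = { num }.
Both contain num, so the two alternatives are not disjoint — LL(1) conflict.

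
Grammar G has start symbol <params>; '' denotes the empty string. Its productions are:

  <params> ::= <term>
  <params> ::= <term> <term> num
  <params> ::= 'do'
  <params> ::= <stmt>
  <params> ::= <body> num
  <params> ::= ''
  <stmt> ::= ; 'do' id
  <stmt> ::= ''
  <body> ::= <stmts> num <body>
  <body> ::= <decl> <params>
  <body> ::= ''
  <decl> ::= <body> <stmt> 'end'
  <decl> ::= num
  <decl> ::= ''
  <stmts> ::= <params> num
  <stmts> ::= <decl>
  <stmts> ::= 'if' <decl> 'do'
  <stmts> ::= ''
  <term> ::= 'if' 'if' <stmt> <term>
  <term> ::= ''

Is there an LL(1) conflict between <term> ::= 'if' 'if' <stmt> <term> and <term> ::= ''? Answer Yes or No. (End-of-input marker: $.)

Yes

FIRST('if' 'if' <stmt> <term>) = { 'if' } and FIRST('') = { '' }.
The second alternative is nullable and FOLLOW(<term>) = { $, 'end', 'if', ;, num } shares 'if' with FIRST of the first — conflict.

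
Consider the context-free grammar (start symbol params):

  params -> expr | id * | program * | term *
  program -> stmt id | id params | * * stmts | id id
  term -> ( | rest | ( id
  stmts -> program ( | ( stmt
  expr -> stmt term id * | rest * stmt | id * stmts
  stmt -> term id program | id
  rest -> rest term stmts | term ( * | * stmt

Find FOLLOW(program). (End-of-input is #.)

{ #, (, *, id }

In params -> program *: add FIRST(*) = { * }.
In stmts -> program (: add FIRST(() = { ( }.
In stmt -> term id program: program is at the end, add FOLLOW(stmt) = { #, (, *, id }.
Union: FOLLOW(program) = { #, (, *, id }.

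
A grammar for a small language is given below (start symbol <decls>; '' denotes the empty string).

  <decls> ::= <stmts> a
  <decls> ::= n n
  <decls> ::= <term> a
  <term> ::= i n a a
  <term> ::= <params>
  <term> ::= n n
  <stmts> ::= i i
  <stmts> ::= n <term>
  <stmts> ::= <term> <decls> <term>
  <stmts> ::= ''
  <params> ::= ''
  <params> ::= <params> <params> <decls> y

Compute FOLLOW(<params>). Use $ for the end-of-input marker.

{ a, i, n }

In <term> ::= <params>: <params> is at the end, add FOLLOW(<term>) = { a, i, n }.
In <params> ::= <params> <params> <decls> y: add FIRST(<params> <decls> y) = { a, i, n }.
In <params> ::= <params> <params> <decls> y: add FIRST(<decls> y) = { a, i, n }.
Union: FOLLOW(<params>) = { a, i, n }.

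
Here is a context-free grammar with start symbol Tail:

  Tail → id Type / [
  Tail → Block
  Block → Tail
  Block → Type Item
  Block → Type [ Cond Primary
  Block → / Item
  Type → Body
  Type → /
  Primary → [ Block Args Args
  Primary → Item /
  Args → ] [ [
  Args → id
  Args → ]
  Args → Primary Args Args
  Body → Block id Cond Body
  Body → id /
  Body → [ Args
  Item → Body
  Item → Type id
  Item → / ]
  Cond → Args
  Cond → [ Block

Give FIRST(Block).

{ /, [, id }

From Block → Tail: add FIRST(Tail) = { /, [, id }.
From Block → Type Item: add FIRST(Type) = { /, [, id }.
From Block → Type [ Cond Primary: add FIRST(Type) = { /, [, id }.
Block → / Item contributes {/}.
Union: FIRST(Block) = { /, [, id }.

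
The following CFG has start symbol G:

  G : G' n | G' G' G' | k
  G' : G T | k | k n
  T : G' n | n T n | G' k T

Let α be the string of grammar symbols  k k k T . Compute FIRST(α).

{ k }

k is a terminal; add {k} and stop.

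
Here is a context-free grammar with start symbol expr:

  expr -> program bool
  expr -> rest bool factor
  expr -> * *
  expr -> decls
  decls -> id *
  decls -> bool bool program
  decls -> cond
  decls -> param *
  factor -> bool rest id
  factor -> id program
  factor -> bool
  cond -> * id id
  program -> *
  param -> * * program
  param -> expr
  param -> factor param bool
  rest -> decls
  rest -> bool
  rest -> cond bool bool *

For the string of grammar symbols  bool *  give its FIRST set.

{ bool }

bool is a terminal; add {bool} and stop.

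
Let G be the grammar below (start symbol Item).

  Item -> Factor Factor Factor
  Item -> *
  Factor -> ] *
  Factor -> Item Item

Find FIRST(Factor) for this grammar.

{ *, ] }

Factor -> ] * contributes {]}.
From Factor -> Item Item: add FIRST(Item) = { *, ] }.
Union: FIRST(Factor) = { *, ] }.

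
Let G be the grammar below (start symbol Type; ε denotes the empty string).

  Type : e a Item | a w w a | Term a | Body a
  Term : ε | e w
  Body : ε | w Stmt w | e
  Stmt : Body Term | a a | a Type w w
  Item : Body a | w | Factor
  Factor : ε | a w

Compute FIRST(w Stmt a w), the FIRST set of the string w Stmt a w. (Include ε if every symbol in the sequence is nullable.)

{ w }

w is a terminal; add {w} and stop.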